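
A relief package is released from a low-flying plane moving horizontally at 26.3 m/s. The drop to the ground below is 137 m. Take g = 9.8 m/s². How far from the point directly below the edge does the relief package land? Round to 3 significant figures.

Initial vertical velocity is zero, so the fall time comes from h = ½ g t²: t = √(2 × 137 / 9.8) = 5.288 s.
Horizontal motion is uniform at 26.3 m/s, so x = 26.3 × 5.288 = 139 m.

139 m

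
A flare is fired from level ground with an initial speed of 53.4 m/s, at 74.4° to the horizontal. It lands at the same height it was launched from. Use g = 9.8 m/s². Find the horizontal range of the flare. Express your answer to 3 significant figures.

Components: v_x = 53.4 cos 74.4° = 14.36 m/s, v_y = 53.4 sin 74.4° = 51.43 m/s.
Time of flight (same landing height): t = 2 v_y / g = 2 × 51.43 / 9.8 = 10.50 s.
Range: R = v_x · t = 14.36 × 10.50 = 151 m.

151 m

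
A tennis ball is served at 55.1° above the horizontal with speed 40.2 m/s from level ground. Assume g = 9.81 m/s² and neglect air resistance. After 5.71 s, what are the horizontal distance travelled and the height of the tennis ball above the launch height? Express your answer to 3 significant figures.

v_x = 40.2 cos 55.1° = 23.00 m/s; v_y0 = 40.2 sin 55.1° = 32.97 m/s.
x = v_x t = 23.00 × 5.71 = 131 m.
y = v_y0 t − ½ g t² = 32.97×5.71 − 4.905×5.71² = 28.3 m.

x = 131 m, y = 28.3 m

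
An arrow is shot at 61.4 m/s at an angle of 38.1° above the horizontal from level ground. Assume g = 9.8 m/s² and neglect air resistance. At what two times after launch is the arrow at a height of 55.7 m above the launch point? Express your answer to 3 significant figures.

v_y0 = 61.4 sin 38.1° = 37.89 m/s.
Set y = v_y0 t − ½ g t² = 55.7: 4.900 t² − 37.89 t + 55.7 = 0.
t = [37.89 ± √(1436 − 1092)] / 9.8 = (37.89 ± 18.55) / 9.8, giving t = 1.97 s or t = 5.76 s.
So the arrow is at 55.7 m at t = 1.97 s (rising) and t = 5.76 s (falling).

1.97 s and 5.76 s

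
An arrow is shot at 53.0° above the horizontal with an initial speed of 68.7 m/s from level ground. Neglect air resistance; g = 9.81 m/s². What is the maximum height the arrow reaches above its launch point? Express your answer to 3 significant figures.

153 m

Vertical component of launch velocity: v_y = 68.7 sin 53.0° = 54.87 m/s.
At the highest point the vertical velocity is zero, so v_y² = 2 g h_max.
h_max = (54.87)² / (2 × 9.81) = 3011 / 19.62 = 153 m.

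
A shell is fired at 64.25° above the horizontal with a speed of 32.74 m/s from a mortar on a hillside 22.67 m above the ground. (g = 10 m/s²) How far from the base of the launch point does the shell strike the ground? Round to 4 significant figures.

93.68 m

Components: v_x = 32.74 cos 64.25° = 14.224 m/s, v_y = 32.74 sin 64.25° = 29.489 m/s.
Vertical: 0 = 22.67 + 29.489 t − ½(10) t² ⇒ 5.000 t² − 29.489 t − 22.67 = 0.
t = [29.489 + √(869.60 + 453.40)] / 10.00 = 6.5862 s.
Horizontal: R = v_x · t = 14.224 × 6.5862 = 93.68 m.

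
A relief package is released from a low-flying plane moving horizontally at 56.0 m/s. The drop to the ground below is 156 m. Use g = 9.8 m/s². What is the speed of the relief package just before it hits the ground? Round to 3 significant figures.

78.7 m/s

Fall time: t = √(2 × 156 / 9.8) = 5.642 s.
At impact: v_x = 56.0 m/s (unchanged), v_y = g t = 9.8 × 5.642 = 55.29 m/s.
Speed = √(v_x² + v_y²) = √(3136 + 3057) = 78.7 m/s.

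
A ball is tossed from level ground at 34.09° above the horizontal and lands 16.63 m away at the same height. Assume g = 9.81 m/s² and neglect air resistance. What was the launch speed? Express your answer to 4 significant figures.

On level ground, R = v₀² sin(2θ) / g, so v₀ = √(R g / sin 2θ).
sin(2 × 34.09°) = 0.9284.
v₀ = √(16.63 × 9.81 / 0.9284) = √175.72 = 13.26 m/s.

13.26 m/s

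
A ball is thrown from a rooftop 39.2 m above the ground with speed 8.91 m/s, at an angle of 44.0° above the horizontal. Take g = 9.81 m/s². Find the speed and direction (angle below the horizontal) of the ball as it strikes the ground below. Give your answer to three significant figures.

v_x = 8.91 cos 44.0° = 6.409 m/s (constant).
|v_y| at impact = √((6.189)² + 2×9.81×39.2) = 28.41 m/s.
Speed = √(6.409² + 28.41²) = 29.1 m/s; angle = arctan(28.41/6.409) = 77.3° below horizontal.

29.1 m/s at 77.3° below the horizontal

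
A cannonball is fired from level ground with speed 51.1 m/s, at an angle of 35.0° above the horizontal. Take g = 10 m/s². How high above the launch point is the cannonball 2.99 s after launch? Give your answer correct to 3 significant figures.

42.9 m

v_y0 = 51.1 sin 35.0° = 29.31 m/s.
y(t) = v_y0 t − ½ g t² = 29.31×2.99 − 5.000×2.99² = 42.9 m.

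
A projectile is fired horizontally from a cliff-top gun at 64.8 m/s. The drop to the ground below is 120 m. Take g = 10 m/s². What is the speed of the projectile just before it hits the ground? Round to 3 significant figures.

Fall time: t = √(2 × 120 / 10) = 4.899 s.
At impact: v_x = 64.8 m/s (unchanged), v_y = g t = 10 × 4.899 = 48.99 m/s.
Speed = √(v_x² + v_y²) = √(4199 + 2400) = 81.2 m/s.

81.2 m/s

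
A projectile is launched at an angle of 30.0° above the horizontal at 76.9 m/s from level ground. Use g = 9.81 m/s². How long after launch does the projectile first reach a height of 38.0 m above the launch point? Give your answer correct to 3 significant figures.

1.16 s

v_y0 = 76.9 sin 30.0° = 38.45 m/s.
Set y = v_y0 t − ½ g t² = 38.0: 4.905 t² − 38.45 t + 38.0 = 0.
t = [38.45 ± √(1478 − 745.6)] / 9.81 = (38.45 ± 27.06) / 9.81, giving t = 1.16 s or t = 6.68 s.
The projectile is on the way up at the first time, so t = 1.16 s.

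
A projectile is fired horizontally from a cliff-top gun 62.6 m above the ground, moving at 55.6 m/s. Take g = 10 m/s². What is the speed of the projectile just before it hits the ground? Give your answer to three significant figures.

Fall time: t = √(2 × 62.6 / 10) = 3.538 s.
At impact: v_x = 55.6 m/s (unchanged), v_y = g t = 10 × 3.538 = 35.38 m/s.
Speed = √(v_x² + v_y²) = √(3091 + 1252) = 65.9 m/s.

65.9 m/s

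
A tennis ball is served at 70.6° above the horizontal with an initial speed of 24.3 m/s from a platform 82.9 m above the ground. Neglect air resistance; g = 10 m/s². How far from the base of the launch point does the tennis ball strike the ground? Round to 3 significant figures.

56.2 m

Components: v_x = 24.3 cos 70.6° = 8.072 m/s, v_y = 24.3 sin 70.6° = 22.92 m/s.
Vertical: 0 = 82.9 + 22.92 t − ½(10) t² ⇒ 5.000 t² − 22.92 t − 82.9 = 0.
t = [22.92 + √(525.3 + 1658)] / 10.00 = 6.965 s.
Horizontal: R = v_x · t = 8.072 × 6.965 = 56.2 m.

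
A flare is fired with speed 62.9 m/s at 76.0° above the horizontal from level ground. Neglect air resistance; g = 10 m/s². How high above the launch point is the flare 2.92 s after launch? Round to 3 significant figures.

v_y0 = 62.9 sin 76.0° = 61.03 m/s.
y(t) = v_y0 t − ½ g t² = 61.03×2.92 − 5.000×2.92² = 136 m.

136 m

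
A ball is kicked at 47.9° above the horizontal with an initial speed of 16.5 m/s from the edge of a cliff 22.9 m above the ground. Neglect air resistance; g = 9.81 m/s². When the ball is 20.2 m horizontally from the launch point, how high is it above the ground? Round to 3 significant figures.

28.9 m

v_x = 16.5 cos 47.9° = 11.06 m/s, v_y0 = 16.5 sin 47.9° = 12.24 m/s.
Time to reach x = 20.2 m: t = x / v_x = 20.2 / 11.06 = 1.826 s.
y = 22.9 + v_y0 t − ½ g t² = 22.9 + 12.24×1.826 − 4.905×1.826² = 28.9 m.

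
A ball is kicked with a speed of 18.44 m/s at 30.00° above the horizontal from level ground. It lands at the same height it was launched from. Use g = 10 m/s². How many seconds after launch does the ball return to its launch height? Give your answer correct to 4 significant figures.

Vertical component: v_y = 18.44 sin 30.00° = 9.2200 m/s.
For a projectile landing at launch height, time of flight is t = 2 v_y / g = 2 × 9.2200 / 10 = 1.844 s.

1.844 s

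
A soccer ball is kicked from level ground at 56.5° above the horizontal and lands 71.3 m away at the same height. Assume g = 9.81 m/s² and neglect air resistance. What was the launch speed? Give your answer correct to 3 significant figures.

27.6 m/s

On level ground, R = v₀² sin(2θ) / g, so v₀ = √(R g / sin 2θ).
sin(2 × 56.5°) = 0.9205.
v₀ = √(71.3 × 9.81 / 0.9205) = √759.9 = 27.6 m/s.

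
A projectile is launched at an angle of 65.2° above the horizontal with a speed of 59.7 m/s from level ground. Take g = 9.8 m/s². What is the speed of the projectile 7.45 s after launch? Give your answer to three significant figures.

v_x = 59.7 cos 65.2° = 25.04 m/s (constant).
v_y(t) = 59.7 sin 65.2° − g t = 54.19 − 9.8 × 7.45 = -18.82 m/s.
Speed = √(v_x² + v_y²) = √(627.0 + 354.2) = 31.3 m/s.

31.3 m/s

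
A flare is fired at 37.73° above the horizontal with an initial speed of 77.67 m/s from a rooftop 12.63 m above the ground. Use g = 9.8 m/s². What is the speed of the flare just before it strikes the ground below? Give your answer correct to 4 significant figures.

79.25 m/s

v_x = 77.67 cos 37.73° = 61.429 m/s is unchanged throughout.
For the vertical component, v_y² = v_y0² + 2 g h = (47.529)² + 2×9.8×12.63 = 2506.6, so |v_y| = 50.066 m/s.
Impact speed = √(v_x² + v_y²) = √(3773.5 + 2506.6) = 79.25 m/s.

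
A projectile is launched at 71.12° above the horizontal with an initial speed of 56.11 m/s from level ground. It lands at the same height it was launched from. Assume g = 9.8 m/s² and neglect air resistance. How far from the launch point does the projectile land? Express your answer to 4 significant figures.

For level ground, R = v₀² sin(2θ) / g.
sin(2 × 71.12°) = sin 142.24° = 0.6124.
R = (56.11)² × 0.6124 / 9.8 = 196.7 m.

196.7 m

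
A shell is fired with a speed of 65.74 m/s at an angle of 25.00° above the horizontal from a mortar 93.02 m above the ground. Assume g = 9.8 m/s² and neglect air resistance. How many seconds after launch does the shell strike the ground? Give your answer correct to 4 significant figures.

Vertical component: v_y = 65.74 sin 25.00° = 27.783 m/s.
Taking up as positive with launch at y = 93.02 m, landing at y = 0: 0 = 93.02 + 27.783 t − ½(9.8) t².
Solving 4.900 t² − 27.783 t − 93.02 = 0 gives t = [27.783 + √(27.783² + 4·4.900·93.02)] / 9.800 = 8.033 s.

8.033 s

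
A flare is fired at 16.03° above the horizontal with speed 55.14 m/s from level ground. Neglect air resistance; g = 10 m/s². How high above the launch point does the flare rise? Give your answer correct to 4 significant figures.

11.59 m

Vertical component of launch velocity: v_y = 55.14 sin 16.03° = 15.226 m/s.
At the highest point the vertical velocity is zero, so v_y² = 2 g h_max.
h_max = (15.226)² / (2 × 10) = 231.83 / 20.00 = 11.59 m.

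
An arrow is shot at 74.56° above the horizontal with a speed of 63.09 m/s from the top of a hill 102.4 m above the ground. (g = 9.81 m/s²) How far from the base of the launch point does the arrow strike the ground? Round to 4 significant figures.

233.5 m

Components: v_x = 63.09 cos 74.56° = 16.796 m/s, v_y = 63.09 sin 74.56° = 60.813 m/s.
Vertical: 0 = 102.4 + 60.813 t − ½(9.81) t² ⇒ 4.905 t² − 60.813 t − 102.4 = 0.
t = [60.813 + √(3698.2 + 2009.1)] / 9.810 = 13.900 s.
Horizontal: R = v_x · t = 16.796 × 13.900 = 233.5 m.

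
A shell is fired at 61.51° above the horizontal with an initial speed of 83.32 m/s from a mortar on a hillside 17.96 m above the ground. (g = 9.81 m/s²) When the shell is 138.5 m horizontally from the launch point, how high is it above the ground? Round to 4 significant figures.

v_x = 83.32 cos 61.51° = 39.744 m/s, v_y0 = 83.32 sin 61.51° = 73.230 m/s.
Time to reach x = 138.5 m: t = x / v_x = 138.5 / 39.744 = 3.4848 s.
y = 17.96 + v_y0 t − ½ g t² = 17.96 + 73.230×3.4848 − 4.905×3.4848² = 213.6 m.

213.6 m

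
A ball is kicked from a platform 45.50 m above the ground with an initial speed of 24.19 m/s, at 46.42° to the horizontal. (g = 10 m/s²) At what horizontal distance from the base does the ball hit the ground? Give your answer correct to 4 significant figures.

Components: v_x = 24.19 cos 46.42° = 16.676 m/s, v_y = 24.19 sin 46.42° = 17.524 m/s.
Vertical: 0 = 45.50 + 17.524 t − ½(10) t² ⇒ 5.000 t² − 17.524 t − 45.50 = 0.
t = [17.524 + √(307.09 + 910.00)] / 10.00 = 5.2411 s.
Horizontal: R = v_x · t = 16.676 × 5.2411 = 87.40 m.

87.40 m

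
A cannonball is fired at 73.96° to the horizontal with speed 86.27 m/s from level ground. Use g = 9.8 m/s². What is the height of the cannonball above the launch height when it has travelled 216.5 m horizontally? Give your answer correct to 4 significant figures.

v_x = 86.27 cos 73.96° = 23.837 m/s, v_y0 = 86.27 sin 73.96° = 82.911 m/s.
Time to reach x = 216.5 m: t = x / v_x = 216.5 / 23.837 = 9.0825 s.
y = v_y0 t − ½ g t² = 82.911×9.0825 − 4.900×9.0825² = 348.8 m.

348.8 m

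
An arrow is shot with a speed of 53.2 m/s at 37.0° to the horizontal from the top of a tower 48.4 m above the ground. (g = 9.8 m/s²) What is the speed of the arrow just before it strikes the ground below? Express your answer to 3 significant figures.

v_x = 53.2 cos 37.0° = 42.49 m/s is unchanged throughout.
For the vertical component, v_y² = v_y0² + 2 g h = (32.02)² + 2×9.8×48.4 = 1974, so |v_y| = 44.43 m/s.
Impact speed = √(v_x² + v_y²) = √(1805 + 1974) = 61.5 m/s.

61.5 m/s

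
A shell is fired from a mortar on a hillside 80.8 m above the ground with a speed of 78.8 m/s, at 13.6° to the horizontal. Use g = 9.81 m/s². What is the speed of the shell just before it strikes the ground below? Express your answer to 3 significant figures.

88.3 m/s

v_x = 78.8 cos 13.6° = 76.59 m/s is unchanged throughout.
For the vertical component, v_y² = v_y0² + 2 g h = (18.53)² + 2×9.81×80.8 = 1929, so |v_y| = 43.92 m/s.
Impact speed = √(v_x² + v_y²) = √(5866 + 1929) = 88.3 m/s.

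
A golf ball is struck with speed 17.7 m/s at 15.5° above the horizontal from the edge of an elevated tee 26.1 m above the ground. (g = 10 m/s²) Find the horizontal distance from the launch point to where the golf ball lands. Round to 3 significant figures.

Components: v_x = 17.7 cos 15.5° = 17.06 m/s, v_y = 17.7 sin 15.5° = 4.730 m/s.
Vertical: 0 = 26.1 + 4.730 t − ½(10) t² ⇒ 5.000 t² − 4.730 t − 26.1 = 0.
t = [4.730 + √(22.37 + 522.0)] / 10.00 = 2.806 s.
Horizontal: R = v_x · t = 17.06 × 2.806 = 47.9 m.

47.9 m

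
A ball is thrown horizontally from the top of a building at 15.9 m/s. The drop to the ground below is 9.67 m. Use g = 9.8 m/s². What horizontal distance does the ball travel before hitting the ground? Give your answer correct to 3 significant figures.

22.3 m

Initial vertical velocity is zero, so the fall time comes from h = ½ g t²: t = √(2 × 9.67 / 9.8) = 1.405 s.
Horizontal motion is uniform at 15.9 m/s, so x = 15.9 × 1.405 = 22.3 m.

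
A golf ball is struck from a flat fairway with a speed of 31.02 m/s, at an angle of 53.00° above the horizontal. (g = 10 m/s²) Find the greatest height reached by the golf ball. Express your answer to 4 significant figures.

30.69 m

Vertical component of launch velocity: v_y = 31.02 sin 53.00° = 24.774 m/s.
At the highest point the vertical velocity is zero, so v_y² = 2 g h_max.
h_max = (24.774)² / (2 × 10) = 613.75 / 20.00 = 30.69 m.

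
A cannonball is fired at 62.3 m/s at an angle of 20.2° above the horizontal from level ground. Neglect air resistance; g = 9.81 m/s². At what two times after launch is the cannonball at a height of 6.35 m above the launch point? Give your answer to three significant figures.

0.318 s and 4.07 s

v_y0 = 62.3 sin 20.2° = 21.51 m/s.
Set y = v_y0 t − ½ g t² = 6.35: 4.905 t² − 21.51 t + 6.35 = 0.
t = [21.51 ± √(462.7 − 124.6)] / 9.81 = (21.51 ± 18.39) / 9.81, giving t = 0.318 s or t = 4.07 s.
So the cannonball is at 6.35 m at t = 0.318 s (rising) and t = 4.07 s (falling).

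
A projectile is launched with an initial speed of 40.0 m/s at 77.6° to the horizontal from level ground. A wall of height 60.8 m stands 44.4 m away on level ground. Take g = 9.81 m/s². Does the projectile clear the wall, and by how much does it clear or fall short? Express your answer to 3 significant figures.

Yes — it clears the wall by 10.1 m.

v_x = 40.0 cos 77.6° = 8.589 m/s; v_y0 = 40.0 sin 77.6° = 39.07 m/s.
Time to reach the wall: t = 44.4 / 8.589 = 5.169 s.
Height at that point: y = 39.07×5.169 − 4.905×5.169² = 70.90 m.
That is 70.90 − 60.8 = 10.1 m above the top of the wall, so the projectile clears it.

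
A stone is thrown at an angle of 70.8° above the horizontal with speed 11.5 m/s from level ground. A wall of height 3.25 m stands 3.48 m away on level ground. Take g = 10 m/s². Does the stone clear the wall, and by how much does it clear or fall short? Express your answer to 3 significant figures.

v_x = 11.5 cos 70.8° = 3.782 m/s; v_y0 = 11.5 sin 70.8° = 10.86 m/s.
Time to reach the wall: t = 3.48 / 3.782 = 0.9201 s.
Height at that point: y = 10.86×0.9201 − 5.000×0.9201² = 5.759 m.
That is 5.759 − 3.25 = 2.51 m above the top of the wall, so the stone clears it.

Yes — it clears the wall by 2.51 m.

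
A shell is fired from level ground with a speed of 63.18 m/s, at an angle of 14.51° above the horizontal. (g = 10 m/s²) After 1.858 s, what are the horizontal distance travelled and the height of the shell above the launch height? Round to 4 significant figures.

x = 113.6 m, y = 12.15 m

v_x = 63.18 cos 14.51° = 61.165 m/s; v_y0 = 63.18 sin 14.51° = 15.830 m/s.
x = v_x t = 61.165 × 1.858 = 113.6 m.
y = v_y0 t − ½ g t² = 15.830×1.858 − 5.000×1.858² = 12.15 m.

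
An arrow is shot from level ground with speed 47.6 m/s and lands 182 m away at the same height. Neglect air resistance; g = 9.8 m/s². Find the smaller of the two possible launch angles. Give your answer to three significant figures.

Level-ground range: R = v₀² sin(2θ)/g ⇒ sin 2θ = R g / v₀² = 182×9.8/47.6² = 0.7872.
2θ = arcsin(0.7872) = 51.92° or 180° − 51.92° = 128.08°.
So θ = 26.0° or θ = 64.0°.

26.0°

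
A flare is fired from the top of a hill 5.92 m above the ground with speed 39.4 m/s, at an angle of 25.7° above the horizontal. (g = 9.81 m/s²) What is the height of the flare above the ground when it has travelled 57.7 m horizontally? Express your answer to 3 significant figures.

20.7 m

v_x = 39.4 cos 25.7° = 35.50 m/s, v_y0 = 39.4 sin 25.7° = 17.09 m/s.
Time to reach x = 57.7 m: t = x / v_x = 57.7 / 35.50 = 1.625 s.
y = 5.92 + v_y0 t − ½ g t² = 5.92 + 17.09×1.625 − 4.905×1.625² = 20.7 m.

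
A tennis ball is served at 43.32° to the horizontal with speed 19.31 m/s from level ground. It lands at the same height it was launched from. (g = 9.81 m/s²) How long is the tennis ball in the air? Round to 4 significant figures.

Vertical component: v_y = 19.31 sin 43.32° = 13.248 m/s.
For a projectile landing at launch height, time of flight is t = 2 v_y / g = 2 × 13.248 / 9.81 = 2.701 s.

2.701 s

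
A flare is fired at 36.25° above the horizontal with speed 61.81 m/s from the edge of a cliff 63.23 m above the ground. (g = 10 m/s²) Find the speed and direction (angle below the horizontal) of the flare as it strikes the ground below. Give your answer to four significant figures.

71.31 m/s at 45.65° below the horizontal

v_x = 61.81 cos 36.25° = 49.846 m/s (constant).
|v_y| at impact = √((36.549)² + 2×10×63.23) = 50.994 m/s.
Speed = √(49.846² + 50.994²) = 71.31 m/s; angle = arctan(50.994/49.846) = 45.65° below horizontal.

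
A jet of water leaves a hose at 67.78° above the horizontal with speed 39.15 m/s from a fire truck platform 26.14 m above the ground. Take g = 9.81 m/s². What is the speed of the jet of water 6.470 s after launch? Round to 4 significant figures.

30.99 m/s

v_x = 39.15 cos 67.78° = 14.805 m/s (constant).
v_y(t) = 39.15 sin 67.78° − g t = 36.243 − 9.81 × 6.470 = -27.228 m/s.
Speed = √(v_x² + v_y²) = √(219.19 + 741.36) = 30.99 m/s.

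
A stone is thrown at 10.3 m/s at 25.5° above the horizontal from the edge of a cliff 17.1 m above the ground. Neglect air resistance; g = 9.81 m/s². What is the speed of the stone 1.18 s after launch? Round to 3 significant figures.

11.7 m/s

v_x = 10.3 cos 25.5° = 9.297 m/s (constant).
v_y(t) = 10.3 sin 25.5° − g t = 4.434 − 9.81 × 1.18 = -7.142 m/s.
Speed = √(v_x² + v_y²) = √(86.43 + 51.01) = 11.7 m/s.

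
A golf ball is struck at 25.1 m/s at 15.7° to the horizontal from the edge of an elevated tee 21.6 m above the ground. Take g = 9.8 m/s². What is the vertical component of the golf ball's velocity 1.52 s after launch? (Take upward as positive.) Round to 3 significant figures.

-8.10 m/s

Initial vertical component: v_y0 = 25.1 sin 15.7° = 6.792 m/s.
v_y(t) = v_y0 − g t = 6.792 − 9.8 × 1.52 = -8.10 m/s.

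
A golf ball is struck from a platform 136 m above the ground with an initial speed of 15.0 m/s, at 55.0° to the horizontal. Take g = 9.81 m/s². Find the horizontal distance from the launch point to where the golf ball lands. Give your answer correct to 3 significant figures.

Components: v_x = 15.0 cos 55.0° = 8.604 m/s, v_y = 15.0 sin 55.0° = 12.29 m/s.
Vertical: 0 = 136 + 12.29 t − ½(9.81) t² ⇒ 4.905 t² − 12.29 t − 136 = 0.
t = [12.29 + √(151.0 + 2668)] / 9.810 = 6.665 s.
Horizontal: R = v_x · t = 8.604 × 6.665 = 57.3 m.

57.3 m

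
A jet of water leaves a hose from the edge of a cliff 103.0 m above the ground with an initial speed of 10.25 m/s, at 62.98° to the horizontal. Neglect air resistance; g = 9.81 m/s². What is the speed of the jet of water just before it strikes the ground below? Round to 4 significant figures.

v_x = 10.25 cos 62.98° = 4.6566 m/s is unchanged throughout.
For the vertical component, v_y² = v_y0² + 2 g h = (9.1312)² + 2×9.81×103.0 = 2104.2, so |v_y| = 45.872 m/s.
Impact speed = √(v_x² + v_y²) = √(21.684 + 2104.2) = 46.11 m/s.

46.11 m/s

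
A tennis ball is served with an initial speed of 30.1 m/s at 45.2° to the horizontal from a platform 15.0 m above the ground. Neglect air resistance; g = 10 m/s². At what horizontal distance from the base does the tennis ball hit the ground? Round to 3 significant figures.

104 m

Components: v_x = 30.1 cos 45.2° = 21.21 m/s, v_y = 30.1 sin 45.2° = 21.36 m/s.
Vertical: 0 = 15.0 + 21.36 t − ½(10) t² ⇒ 5.000 t² − 21.36 t − 15.0 = 0.
t = [21.36 + √(456.2 + 300.0)] / 10.00 = 4.886 s.
Horizontal: R = v_x · t = 21.21 × 4.886 = 104 m.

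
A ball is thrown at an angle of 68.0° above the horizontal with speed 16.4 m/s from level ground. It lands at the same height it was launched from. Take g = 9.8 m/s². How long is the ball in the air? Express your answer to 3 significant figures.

Vertical component: v_y = 16.4 sin 68.0° = 15.21 m/s.
For a projectile landing at launch height, time of flight is t = 2 v_y / g = 2 × 15.21 / 9.8 = 3.10 s.

3.10 s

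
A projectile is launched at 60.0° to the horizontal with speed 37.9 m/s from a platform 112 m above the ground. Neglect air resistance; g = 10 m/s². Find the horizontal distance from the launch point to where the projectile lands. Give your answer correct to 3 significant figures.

171 m

Components: v_x = 37.9 cos 60.0° = 18.95 m/s, v_y = 37.9 sin 60.0° = 32.82 m/s.
Vertical: 0 = 112 + 32.82 t − ½(10) t² ⇒ 5.000 t² − 32.82 t − 112 = 0.
t = [32.82 + √(1077 + 2240)] / 10.00 = 9.041 s.
Horizontal: R = v_x · t = 18.95 × 9.041 = 171 m.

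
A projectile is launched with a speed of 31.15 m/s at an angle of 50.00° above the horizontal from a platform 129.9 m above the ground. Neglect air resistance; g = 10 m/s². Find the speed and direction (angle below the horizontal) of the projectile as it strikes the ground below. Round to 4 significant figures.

v_x = 31.15 cos 50.00° = 20.023 m/s (constant).
|v_y| at impact = √((23.862)² + 2×10×129.9) = 56.280 m/s.
Speed = √(20.023² + 56.280²) = 59.74 m/s; angle = arctan(56.280/20.023) = 70.42° below horizontal.

59.74 m/s at 70.42° below the horizontal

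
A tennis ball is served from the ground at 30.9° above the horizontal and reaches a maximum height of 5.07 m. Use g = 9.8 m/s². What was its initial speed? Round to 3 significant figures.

19.4 m/s

At maximum height v_y = 0, so (v₀ sin θ)² = 2 g H.
v₀ sin 30.9° = √(2 × 9.8 × 5.07) = 9.969 m/s.
v₀ = 9.969 / sin 30.9° = 9.969 / 0.5135 = 19.4 m/s.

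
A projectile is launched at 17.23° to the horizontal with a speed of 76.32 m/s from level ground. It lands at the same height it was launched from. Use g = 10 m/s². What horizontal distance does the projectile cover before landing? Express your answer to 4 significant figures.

Components: v_x = 76.32 cos 17.23° = 72.895 m/s, v_y = 76.32 sin 17.23° = 22.607 m/s.
Time of flight (same landing height): t = 2 v_y / g = 2 × 22.607 / 10 = 4.5214 s.
Range: R = v_x · t = 72.895 × 4.5214 = 329.6 m.

329.6 m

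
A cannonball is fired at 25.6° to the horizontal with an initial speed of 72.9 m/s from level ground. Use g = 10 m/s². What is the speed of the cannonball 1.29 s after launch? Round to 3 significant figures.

68.3 m/s

v_x = 72.9 cos 25.6° = 65.74 m/s (constant).
v_y(t) = 72.9 sin 25.6° − g t = 31.50 − 10 × 1.29 = 18.60 m/s.
Speed = √(v_x² + v_y²) = √(4322 + 346.0) = 68.3 m/s.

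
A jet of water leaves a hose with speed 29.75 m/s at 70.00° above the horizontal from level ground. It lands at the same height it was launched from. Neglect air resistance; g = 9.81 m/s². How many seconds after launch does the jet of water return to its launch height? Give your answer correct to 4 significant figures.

Vertical component: v_y = 29.75 sin 70.00° = 27.956 m/s.
For a projectile landing at launch height, time of flight is t = 2 v_y / g = 2 × 27.956 / 9.81 = 5.699 s.

5.699 s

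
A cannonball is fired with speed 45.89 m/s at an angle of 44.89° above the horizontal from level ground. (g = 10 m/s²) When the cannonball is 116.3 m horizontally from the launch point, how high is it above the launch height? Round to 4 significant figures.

v_x = 45.89 cos 44.89° = 32.511 m/s, v_y0 = 45.89 sin 44.89° = 32.387 m/s.
Time to reach x = 116.3 m: t = x / v_x = 116.3 / 32.511 = 3.5773 s.
y = v_y0 t − ½ g t² = 32.387×3.5773 − 5.000×3.5773² = 51.87 m.

51.87 m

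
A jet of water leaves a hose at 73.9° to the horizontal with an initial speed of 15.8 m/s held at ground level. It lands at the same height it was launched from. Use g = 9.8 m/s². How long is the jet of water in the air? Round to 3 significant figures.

Vertical component: v_y = 15.8 sin 73.9° = 15.18 m/s.
For a projectile landing at launch height, time of flight is t = 2 v_y / g = 2 × 15.18 / 9.8 = 3.10 s.

3.10 s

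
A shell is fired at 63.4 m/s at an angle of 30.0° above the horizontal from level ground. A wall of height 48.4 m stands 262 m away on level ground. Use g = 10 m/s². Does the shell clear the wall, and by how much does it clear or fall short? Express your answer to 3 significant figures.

No — it falls 11.0 m short of clearing the wall.

v_x = 63.4 cos 30.0° = 54.91 m/s; v_y0 = 63.4 sin 30.0° = 31.70 m/s.
Time to reach the wall: t = 262 / 54.91 = 4.771 s.
Height at that point: y = 31.70×4.771 − 5.000×4.771² = 37.43 m.
That is 48.4 − 37.43 = 11.0 m below the top of the wall, so the shell does not clear it.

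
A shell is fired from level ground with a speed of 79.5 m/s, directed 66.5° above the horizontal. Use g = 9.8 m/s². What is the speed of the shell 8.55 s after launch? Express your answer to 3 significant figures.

33.5 m/s

v_x = 79.5 cos 66.5° = 31.70 m/s (constant).
v_y(t) = 79.5 sin 66.5° − g t = 72.91 − 9.8 × 8.55 = -10.88 m/s.
Speed = √(v_x² + v_y²) = √(1005 + 118.4) = 33.5 m/s.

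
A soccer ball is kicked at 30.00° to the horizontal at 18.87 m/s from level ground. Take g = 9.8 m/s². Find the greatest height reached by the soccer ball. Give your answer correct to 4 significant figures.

Vertical component of launch velocity: v_y = 18.87 sin 30.00° = 9.4350 m/s.
At the highest point the vertical velocity is zero, so v_y² = 2 g h_max.
h_max = (9.4350)² / (2 × 9.8) = 89.019 / 19.60 = 4.542 m.

4.542 m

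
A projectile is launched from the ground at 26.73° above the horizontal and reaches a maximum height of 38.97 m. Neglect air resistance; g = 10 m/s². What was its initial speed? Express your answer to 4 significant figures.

At maximum height v_y = 0, so (v₀ sin θ)² = 2 g H.
v₀ sin 26.73° = √(2 × 10 × 38.97) = 27.918 m/s.
v₀ = 27.918 / sin 26.73° = 27.918 / 0.4498 = 62.07 m/s.

62.07 m/s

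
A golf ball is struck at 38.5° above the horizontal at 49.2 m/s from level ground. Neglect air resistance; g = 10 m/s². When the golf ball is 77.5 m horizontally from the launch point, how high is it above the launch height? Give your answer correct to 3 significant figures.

41.4 m

v_x = 49.2 cos 38.5° = 38.50 m/s, v_y0 = 49.2 sin 38.5° = 30.63 m/s.
Time to reach x = 77.5 m: t = x / v_x = 77.5 / 38.50 = 2.013 s.
y = v_y0 t − ½ g t² = 30.63×2.013 − 5.000×2.013² = 41.4 m.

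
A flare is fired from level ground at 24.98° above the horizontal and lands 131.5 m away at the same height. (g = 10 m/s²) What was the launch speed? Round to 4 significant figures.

On level ground, R = v₀² sin(2θ) / g, so v₀ = √(R g / sin 2θ).
sin(2 × 24.98°) = 0.7656.
v₀ = √(131.5 × 10 / 0.7656) = √1717.6 = 41.44 m/s.

41.44 m/s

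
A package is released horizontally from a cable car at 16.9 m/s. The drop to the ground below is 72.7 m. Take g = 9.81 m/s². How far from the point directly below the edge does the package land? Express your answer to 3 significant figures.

Initial vertical velocity is zero, so the fall time comes from h = ½ g t²: t = √(2 × 72.7 / 9.81) = 3.850 s.
Horizontal motion is uniform at 16.9 m/s, so x = 16.9 × 3.850 = 65.1 m.

65.1 m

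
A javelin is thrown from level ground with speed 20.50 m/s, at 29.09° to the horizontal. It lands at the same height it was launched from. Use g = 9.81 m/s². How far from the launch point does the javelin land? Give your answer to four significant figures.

For level ground, R = v₀² sin(2θ) / g.
sin(2 × 29.09°) = sin 58.180° = 0.8497.
R = (20.50)² × 0.8497 / 9.81 = 36.40 m.

36.40 m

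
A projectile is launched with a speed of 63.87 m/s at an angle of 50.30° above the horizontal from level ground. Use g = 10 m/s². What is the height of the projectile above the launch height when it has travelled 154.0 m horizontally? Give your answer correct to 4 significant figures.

v_x = 63.87 cos 50.30° = 40.798 m/s, v_y0 = 63.87 sin 50.30° = 49.142 m/s.
Time to reach x = 154.0 m: t = x / v_x = 154.0 / 40.798 = 3.7747 s.
y = v_y0 t − ½ g t² = 49.142×3.7747 − 5.000×3.7747² = 114.3 m.

114.3 m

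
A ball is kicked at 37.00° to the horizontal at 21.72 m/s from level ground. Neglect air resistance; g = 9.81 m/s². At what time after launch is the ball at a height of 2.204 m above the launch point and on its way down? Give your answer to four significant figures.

v_y0 = 21.72 sin 37.00° = 13.071 m/s.
Set y = v_y0 t − ½ g t² = 2.204: 4.905 t² − 13.071 t + 2.204 = 0.
t = [13.071 ± √(170.85 − 43.242)] / 9.81 = (13.071 ± 11.296) / 9.81, giving t = 0.1809 s or t = 2.484 s.
On the way down corresponds to the larger root: t = 2.484 s.

2.484 s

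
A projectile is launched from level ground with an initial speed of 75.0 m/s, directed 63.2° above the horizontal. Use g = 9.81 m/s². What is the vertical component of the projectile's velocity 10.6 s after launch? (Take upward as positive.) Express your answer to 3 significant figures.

Initial vertical component: v_y0 = 75.0 sin 63.2° = 66.94 m/s.
v_y(t) = v_y0 − g t = 66.94 − 9.81 × 10.6 = -37.0 m/s.

-37.0 m/s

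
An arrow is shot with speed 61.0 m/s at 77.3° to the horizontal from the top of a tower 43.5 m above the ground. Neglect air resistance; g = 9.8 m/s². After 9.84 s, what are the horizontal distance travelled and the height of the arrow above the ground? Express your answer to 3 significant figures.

x = 132 m, y = 155 m

v_x = 61.0 cos 77.3° = 13.41 m/s; v_y0 = 61.0 sin 77.3° = 59.51 m/s.
x = v_x t = 13.41 × 9.84 = 132 m.
y = 43.5 + v_y0 t − ½ g t² = 155 m.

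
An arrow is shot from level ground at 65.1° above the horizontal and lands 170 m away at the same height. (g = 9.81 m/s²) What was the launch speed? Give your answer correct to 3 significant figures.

On level ground, R = v₀² sin(2θ) / g, so v₀ = √(R g / sin 2θ).
sin(2 × 65.1°) = 0.7638.
v₀ = √(170 × 9.81 / 0.7638) = √2183 = 46.7 m/s.

46.7 m/s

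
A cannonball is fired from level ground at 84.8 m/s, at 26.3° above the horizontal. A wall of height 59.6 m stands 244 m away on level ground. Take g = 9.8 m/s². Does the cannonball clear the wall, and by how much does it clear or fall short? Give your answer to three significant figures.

Yes — it clears the wall by 10.5 m.

v_x = 84.8 cos 26.3° = 76.02 m/s; v_y0 = 84.8 sin 26.3° = 37.57 m/s.
Time to reach the wall: t = 244 / 76.02 = 3.210 s.
Height at that point: y = 37.57×3.210 − 4.900×3.210² = 70.11 m.
That is 70.11 − 59.6 = 10.5 m above the top of the wall, so the cannonball clears it.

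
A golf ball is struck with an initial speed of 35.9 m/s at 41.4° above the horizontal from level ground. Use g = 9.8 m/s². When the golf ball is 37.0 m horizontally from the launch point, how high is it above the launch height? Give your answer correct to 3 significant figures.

v_x = 35.9 cos 41.4° = 26.93 m/s, v_y0 = 35.9 sin 41.4° = 23.74 m/s.
Time to reach x = 37.0 m: t = x / v_x = 37.0 / 26.93 = 1.374 s.
y = v_y0 t − ½ g t² = 23.74×1.374 − 4.900×1.374² = 23.4 m.

23.4 m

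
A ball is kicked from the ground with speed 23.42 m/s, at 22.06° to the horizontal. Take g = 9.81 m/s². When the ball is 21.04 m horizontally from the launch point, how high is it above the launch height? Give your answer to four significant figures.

v_x = 23.42 cos 22.06° = 21.705 m/s, v_y0 = 23.42 sin 22.06° = 8.7960 m/s.
Time to reach x = 21.04 m: t = x / v_x = 21.04 / 21.705 = 0.96936 s.
y = v_y0 t − ½ g t² = 8.7960×0.96936 − 4.905×0.96936² = 3.917 m.

3.917 m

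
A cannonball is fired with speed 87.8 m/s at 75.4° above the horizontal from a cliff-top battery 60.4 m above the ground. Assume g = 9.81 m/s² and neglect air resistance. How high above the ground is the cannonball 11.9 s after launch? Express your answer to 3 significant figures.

377 m

v_y0 = 87.8 sin 75.4° = 84.96 m/s.
y(t) = 60.4 + v_y0 t − ½ g t² = 60.4 + 84.96×11.9 − ½×9.81×11.9² = 377 m.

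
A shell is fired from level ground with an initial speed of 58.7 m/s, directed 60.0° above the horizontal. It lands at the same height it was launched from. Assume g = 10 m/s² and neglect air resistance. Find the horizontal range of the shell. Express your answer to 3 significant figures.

Components: v_x = 58.7 cos 60.0° = 29.35 m/s, v_y = 58.7 sin 60.0° = 50.84 m/s.
Time of flight (same landing height): t = 2 v_y / g = 2 × 50.84 / 10 = 10.17 s.
Range: R = v_x · t = 29.35 × 10.17 = 298 m.

298 m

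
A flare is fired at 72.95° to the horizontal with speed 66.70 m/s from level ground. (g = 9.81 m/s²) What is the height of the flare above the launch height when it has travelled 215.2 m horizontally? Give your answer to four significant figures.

v_x = 66.70 cos 72.95° = 19.557 m/s, v_y0 = 66.70 sin 72.95° = 63.768 m/s.
Time to reach x = 215.2 m: t = x / v_x = 215.2 / 19.557 = 11.004 s.
y = v_y0 t − ½ g t² = 63.768×11.004 − 4.905×11.004² = 107.8 m.

107.8 m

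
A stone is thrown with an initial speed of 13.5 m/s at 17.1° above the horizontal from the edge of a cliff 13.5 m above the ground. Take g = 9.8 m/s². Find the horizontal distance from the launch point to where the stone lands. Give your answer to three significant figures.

Components: v_x = 13.5 cos 17.1° = 12.90 m/s, v_y = 13.5 sin 17.1° = 3.970 m/s.
Vertical: 0 = 13.5 + 3.970 t − ½(9.8) t² ⇒ 4.900 t² − 3.970 t − 13.5 = 0.
t = [3.970 + √(15.76 + 264.6)] / 9.800 = 2.114 s.
Horizontal: R = v_x · t = 12.90 × 2.114 = 27.3 m.

27.3 m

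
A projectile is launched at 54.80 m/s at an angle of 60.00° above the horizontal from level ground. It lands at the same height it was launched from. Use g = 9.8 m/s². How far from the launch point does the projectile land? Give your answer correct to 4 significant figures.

Components: v_x = 54.80 cos 60.00° = 27.400 m/s, v_y = 54.80 sin 60.00° = 47.458 m/s.
Time of flight (same landing height): t = 2 v_y / g = 2 × 47.458 / 9.8 = 9.6853 s.
Range: R = v_x · t = 27.400 × 9.6853 = 265.4 m.

265.4 m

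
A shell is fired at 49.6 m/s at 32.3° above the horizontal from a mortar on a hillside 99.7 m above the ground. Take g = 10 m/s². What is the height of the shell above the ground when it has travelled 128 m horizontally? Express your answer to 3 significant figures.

134 m

v_x = 49.6 cos 32.3° = 41.92 m/s, v_y0 = 49.6 sin 32.3° = 26.50 m/s.
Time to reach x = 128 m: t = x / v_x = 128 / 41.92 = 3.053 s.
y = 99.7 + v_y0 t − ½ g t² = 99.7 + 26.50×3.053 − 5.000×3.053² = 134 m.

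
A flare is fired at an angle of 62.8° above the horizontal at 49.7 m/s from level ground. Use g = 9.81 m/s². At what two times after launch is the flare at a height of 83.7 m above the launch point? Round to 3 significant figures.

v_y0 = 49.7 sin 62.8° = 44.20 m/s.
Set y = v_y0 t − ½ g t² = 83.7: 4.905 t² − 44.20 t + 83.7 = 0.
t = [44.20 ± √(1954 − 1642)] / 9.81 = (44.20 ± 17.66) / 9.81, giving t = 2.71 s or t = 6.31 s.
So the flare is at 83.7 m at t = 2.71 s (rising) and t = 6.31 s (falling).

2.71 s and 6.31 s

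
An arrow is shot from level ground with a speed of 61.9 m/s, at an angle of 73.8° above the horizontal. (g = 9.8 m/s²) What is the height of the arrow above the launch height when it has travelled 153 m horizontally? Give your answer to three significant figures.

v_x = 61.9 cos 73.8° = 17.27 m/s, v_y0 = 61.9 sin 73.8° = 59.44 m/s.
Time to reach x = 153 m: t = x / v_x = 153 / 17.27 = 8.859 s.
y = v_y0 t − ½ g t² = 59.44×8.859 − 4.900×8.859² = 142 m.

142 m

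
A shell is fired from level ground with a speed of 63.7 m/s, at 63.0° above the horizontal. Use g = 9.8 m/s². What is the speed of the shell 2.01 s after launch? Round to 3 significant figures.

47.0 m/s

v_x = 63.7 cos 63.0° = 28.92 m/s (constant).
v_y(t) = 63.7 sin 63.0° − g t = 56.76 − 9.8 × 2.01 = 37.06 m/s.
Speed = √(v_x² + v_y²) = √(836.4 + 1373) = 47.0 m/s.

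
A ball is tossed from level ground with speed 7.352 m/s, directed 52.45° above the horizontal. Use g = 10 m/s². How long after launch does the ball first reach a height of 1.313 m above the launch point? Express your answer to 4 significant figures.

v_y0 = 7.352 sin 52.45° = 5.8288 m/s.
Set y = v_y0 t − ½ g t² = 1.313: 5.000 t² − 5.8288 t + 1.313 = 0.
t = [5.8288 ± √(33.975 − 26.260)] / 10 = (5.8288 ± 2.7776) / 10, giving t = 0.3051 s or t = 0.8606 s.
The ball is on the way up at the first time, so t = 0.3051 s.

0.3051 s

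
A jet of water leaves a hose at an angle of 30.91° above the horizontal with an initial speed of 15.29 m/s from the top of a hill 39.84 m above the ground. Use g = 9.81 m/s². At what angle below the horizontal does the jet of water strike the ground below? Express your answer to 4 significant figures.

65.69°

v_x = 15.29 cos 30.91° = 13.118 m/s.
At impact |v_y| = √(v_y0² + 2 g h) = √(7.8543² + 2×9.81×39.84) = 29.041 m/s.
Angle below horizontal = arctan(|v_y| / v_x) = arctan(29.041 / 13.118) = 65.69°.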